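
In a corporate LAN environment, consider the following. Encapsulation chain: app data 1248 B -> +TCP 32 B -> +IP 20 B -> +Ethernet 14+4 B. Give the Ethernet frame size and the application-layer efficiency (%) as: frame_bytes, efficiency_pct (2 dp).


TCP segment = 1248 + 32 = 1280 B
IP packet = 1280 + 20 = 1300 B
Ethernet frame = 1300 + 14 + 4 = 1318 B
Efficiency = app / frame = 1248 / 1318 = 0.946889 = 94.6889% -> 94.69% (2 dp)

1318, 94.69


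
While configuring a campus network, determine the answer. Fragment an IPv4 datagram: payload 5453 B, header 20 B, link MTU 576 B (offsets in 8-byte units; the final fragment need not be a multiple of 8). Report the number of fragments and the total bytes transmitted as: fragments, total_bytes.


Max data per non-final fragment = floor((MTU - header)/8)*8 = floor((576 - 20)/8)*8 = floor(556/8)*8 = 552 B
Final fragment needs no 8-byte alignment: it can carry up to MTU - header = 556 B
Non-final fragments needed = ceil((payload - 556) / 552) = ceil(4897/552) = ceil(8.8714) = 9
Number of fragments = 9 + 1 = 10
Fragment sizes (data): 9 * 552 B + 485 B (last, 485 <= 556 OK)
Total bytes sent = payload + n_frags * header = 5453 + 10*20 = 5453 + 200 = 5653 B

10, 5653


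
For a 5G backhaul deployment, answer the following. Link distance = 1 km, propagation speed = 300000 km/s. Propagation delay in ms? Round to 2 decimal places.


Given: distance = 1 km, speed = 300000 km/s
Delay = distance / speed = 1 / 300000 seconds
Delay in ms = 1 * 1000 / 300000
Delay = 0.0033 ms
Rounded to 2 dp = 0.00 ms

0.00


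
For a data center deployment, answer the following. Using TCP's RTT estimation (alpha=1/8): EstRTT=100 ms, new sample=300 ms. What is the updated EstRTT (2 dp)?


Given: EstRTT = 100 ms, SampleRTT = 300 ms, alpha = 1/8
New EstRTT = (1 - alpha) * EstRTT + alpha * SampleRTT
(7/8) * 100 = 87.5
(1/8) * 300 = 37.5
New EstRTT = 87.5 + 37.5 = 125 ms -> 125.00 ms (2 dp)

125.00


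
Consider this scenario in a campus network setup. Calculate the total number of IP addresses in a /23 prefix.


Given: CIDR prefix /23
Host bits = 32 - 23 = 9
Total addresses = 2^9 = 512

512


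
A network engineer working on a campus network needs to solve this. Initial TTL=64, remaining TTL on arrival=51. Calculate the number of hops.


Given: initial TTL = 64, received TTL = 51
Hops = initial TTL - received TTL
Hops = 64 - 51 = 13

13


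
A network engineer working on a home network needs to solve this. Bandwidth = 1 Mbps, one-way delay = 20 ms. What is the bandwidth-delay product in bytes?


Given: bandwidth = 1 Mbps, delay = 20 ms
BDP in bits = 1 * 10^6 * 20 / 1000
BDP in bits = 20000
BDP in bytes = 20000 / 8 = 2500

2500


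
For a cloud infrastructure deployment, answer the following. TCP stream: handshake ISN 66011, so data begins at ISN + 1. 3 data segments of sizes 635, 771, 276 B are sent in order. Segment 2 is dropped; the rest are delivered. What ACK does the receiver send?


SYN uses sequence number 66011; first data byte = ISN + 1 = 66012.
Segment 1: SEQ = 66012, len = 635 B, covers [66012, 66646]
Segment 2: SEQ = 66647, len = 771 B, covers [66647, 67417] [LOST]
Segment 3: SEQ = 67418, len = 276 B, covers [67418, 67693]
In-order data received: bytes [66012, 66646] (segments 1..1).
Segment 2 missing -> gap begins at byte 66647; later segments buffered out of order.
Cumulative ACK = next expected in-order byte = 66012 + 635 = 66647

66647


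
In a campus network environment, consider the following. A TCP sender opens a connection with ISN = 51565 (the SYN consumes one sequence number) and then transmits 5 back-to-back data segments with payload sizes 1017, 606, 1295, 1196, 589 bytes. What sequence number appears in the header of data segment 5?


The SYN occupies sequence number ISN = 51565, so the first data byte is ISN + 1 = 51566.
SEQ of data segment i = (ISN + 1) + sum of payload sizes of segments 1..i-1.
Segment 1: SEQ = 51566, payload = 1017 bytes
Segment 2: SEQ = 52583, payload = 606 bytes
Segment 3: SEQ = 53189, payload = 1295 bytes
Segment 4: SEQ = 54484, payload = 1196 bytes
Segment 5: SEQ = 55680, payload = 589 bytes
SEQ of segment 5 = 51566 + 1017 + 606 + 1295 + 1196 = 55680

55680


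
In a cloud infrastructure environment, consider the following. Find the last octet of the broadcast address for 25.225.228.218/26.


Given: IP = 25.225.228.218, prefix = /26
Host bits = 32 - 26 = 6
Network last octet = 218 AND mask = 192
Host part size = 2^6 - 1 = 63
Broadcast last octet = 192 OR 63 = 255

255


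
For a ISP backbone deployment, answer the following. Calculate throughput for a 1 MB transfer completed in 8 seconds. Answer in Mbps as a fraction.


Given: file = 1 MB, time = 8 s
File in Mb = 1 * 8 = 8 Mb
Throughput = 8 / 8 Mbps
Throughput = 1 Mbps

1


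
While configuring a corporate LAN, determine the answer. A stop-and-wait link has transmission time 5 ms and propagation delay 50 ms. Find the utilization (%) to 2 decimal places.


Given: Ttrans = 5 ms, Tprop = 50 ms
RTT = 2 * Tprop = 2 * 50 = 100 ms
U = Ttrans / (Ttrans + RTT)
U = 5 / (5 + 100)
U = 5 / 105 = 0.047619
U% = 4.76%

4.76


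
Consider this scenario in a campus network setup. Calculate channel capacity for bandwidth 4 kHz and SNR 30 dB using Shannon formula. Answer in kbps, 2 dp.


Given: B = 4 kHz, SNR = 30 dB
SNR linear = 10^(30/10) = 1000
1 + SNR = 1001
log2(1001) = 9.9672262588
C = 4 * 1000 * 9.9672262588 = 39868.9050 bps
C = 39.868905 kbps -> 39.87 kbps (2 dp)

39.87


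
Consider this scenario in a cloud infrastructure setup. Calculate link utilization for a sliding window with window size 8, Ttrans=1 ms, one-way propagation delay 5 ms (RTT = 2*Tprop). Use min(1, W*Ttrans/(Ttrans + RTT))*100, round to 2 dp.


Given: W = 8, Ttrans = 1 ms, RTT = 10 ms (= 2 * Tprop, Tprop = 5 ms)
Cycle time = Ttrans + RTT = 1 + 10 = 11 ms (first packet sent until its ACK returns)
W * Ttrans = 8 * 1 = 8 ms of sending per cycle
W * Ttrans / (Ttrans + RTT) = 8 / 11 = 0.727273
U = min(1, 0.727273) = 0.727273
U% = 72.73%

72.73


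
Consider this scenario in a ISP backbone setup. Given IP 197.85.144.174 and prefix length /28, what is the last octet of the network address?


Given: IP = 197.85.144.174, prefix = /28
Subnet mask = 255.255.255.240
Last octet of IP: 174
Last octet of mask: 240
Network last octet = 174 AND 240 = 160

160


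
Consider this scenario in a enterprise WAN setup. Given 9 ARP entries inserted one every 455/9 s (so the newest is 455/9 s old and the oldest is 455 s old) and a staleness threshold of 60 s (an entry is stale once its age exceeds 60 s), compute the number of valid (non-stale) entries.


Ages are k * 455/9 s for k = 1..9 (spacing = 50.5556 s).
Entry k is valid iff k * 455/9 <= 60 iff k <= 9 * 60 / 455 = 1.1868
n_valid = floor(1.1868) = 1
(n_stale = 9 - 1 = 8)

1


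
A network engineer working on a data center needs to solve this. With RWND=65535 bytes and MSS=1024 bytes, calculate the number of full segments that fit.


Given: RWND = 65535 bytes, MSS = 1024 bytes
Full segments = floor(RWND / MSS)
Full segments = floor(65535 / 1024)
Full segments = floor(63.999) = 63

63


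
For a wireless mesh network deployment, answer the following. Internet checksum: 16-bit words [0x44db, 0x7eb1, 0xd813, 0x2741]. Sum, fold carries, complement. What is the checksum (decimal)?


Given words: [0x44db, 0x7eb1, 0xd813, 0x2741]
Step 1: Sum all words
Raw sum = 17627 + 32433 + 55315 + 10049 = 115424
Step 2: Fold carry: (49888 + 1) = 49889
One's complement = ~49889 & 0xFFFF = 15646

15646


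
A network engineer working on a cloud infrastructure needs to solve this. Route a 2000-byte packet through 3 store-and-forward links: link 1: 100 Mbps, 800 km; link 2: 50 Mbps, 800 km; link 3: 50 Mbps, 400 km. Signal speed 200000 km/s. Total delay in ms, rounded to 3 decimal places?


Packet = 2000 bytes = 16000 bits. Store-and-forward: sum (t_trans + t_prop) per link.
Link 1: t_trans = 16000/(100*10^6) s = 0.1600 ms; t_prop = 800/200000 s = 4.0000 ms; subtotal = 4.1600 ms
Link 2: t_trans = 16000/(50*10^6) s = 0.3200 ms; t_prop = 800/200000 s = 4.0000 ms; subtotal = 4.3200 ms
Link 3: t_trans = 16000/(50*10^6) s = 0.3200 ms; t_prop = 400/200000 s = 2.0000 ms; subtotal = 2.3200 ms
End-to-end = 4.1600 + 4.3200 + 2.3200 = 10.8000 ms -> 10.800 ms (3 dp)

10.800


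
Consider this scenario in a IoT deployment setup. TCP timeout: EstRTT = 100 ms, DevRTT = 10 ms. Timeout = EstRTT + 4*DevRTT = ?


Given: EstRTT = 100 ms, DevRTT = 10 ms
Timeout = EstRTT + 4 * DevRTT
4 * DevRTT = 4 * 10 = 40
Timeout = 100 + 40 = 140 ms

140


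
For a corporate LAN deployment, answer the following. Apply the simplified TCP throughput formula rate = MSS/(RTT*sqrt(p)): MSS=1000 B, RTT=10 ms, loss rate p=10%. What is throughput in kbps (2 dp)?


Given: MSS = 1000 bytes, RTT = 10 ms, loss = 10%
RTT in seconds = 10 / 1000 = 0.01
Loss rate = 10% = 0.1
sqrt(loss) = sqrt(0.1) = 0.316227766017
Throughput (bytes/s) = 1000 / (0.01 * 0.316227766017) = 316227.7660
Throughput (kbps) = 316227.7660 * 8 / 1000 = 2529.822128 -> 2529.82 kbps (2 dp)

2529.82


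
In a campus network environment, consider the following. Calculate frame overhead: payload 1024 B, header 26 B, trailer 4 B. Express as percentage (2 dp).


Given: payload = 1024 B, header = 26 B, trailer = 4 B
Overhead bytes = header + trailer = 26 + 4 = 30
Total frame = payload + overhead = 1024 + 30 = 1054
Overhead % = 30 / 1054 * 100 = 2.8463% -> 2.85% (2 dp)

2.85


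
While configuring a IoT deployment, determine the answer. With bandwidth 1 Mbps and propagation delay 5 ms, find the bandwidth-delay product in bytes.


Given: bandwidth = 1 Mbps, delay = 5 ms
BDP in bits = 1 * 10^6 * 5 / 1000
BDP in bits = 5000
BDP in bytes = 5000 / 8 = 625

625


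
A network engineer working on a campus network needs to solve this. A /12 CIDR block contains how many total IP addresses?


Given: CIDR prefix /12
Host bits = 32 - 12 = 20
Total addresses = 2^20 = 1048576

1048576


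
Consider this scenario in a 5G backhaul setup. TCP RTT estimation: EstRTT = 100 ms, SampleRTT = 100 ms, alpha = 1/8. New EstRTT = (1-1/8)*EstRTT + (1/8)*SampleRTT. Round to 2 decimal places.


Given: EstRTT = 100 ms, SampleRTT = 100 ms, alpha = 1/8
New EstRTT = (1 - alpha) * EstRTT + alpha * SampleRTT
(7/8) * 100 = 87.5
(1/8) * 100 = 12.5
New EstRTT = 87.5 + 12.5 = 100 ms -> 100.00 ms (2 dp)

100.00


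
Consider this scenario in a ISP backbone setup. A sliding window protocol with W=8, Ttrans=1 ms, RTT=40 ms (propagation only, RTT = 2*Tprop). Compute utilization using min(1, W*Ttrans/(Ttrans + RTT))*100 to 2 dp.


Given: W = 8, Ttrans = 1 ms, RTT = 40 ms (= 2 * Tprop, Tprop = 20 ms)
Cycle time = Ttrans + RTT = 1 + 40 = 41 ms (first packet sent until its ACK returns)
W * Ttrans = 8 * 1 = 8 ms of sending per cycle
W * Ttrans / (Ttrans + RTT) = 8 / 41 = 0.195122
U = min(1, 0.195122) = 0.195122
U% = 19.51%

19.51


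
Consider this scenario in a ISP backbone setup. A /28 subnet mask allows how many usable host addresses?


Given: subnet mask /28
Host bits = 32 - 28 = 4
Total addresses = 2^4 = 16
Usable hosts = 16 - 2 (network + broadcast) = 14

14


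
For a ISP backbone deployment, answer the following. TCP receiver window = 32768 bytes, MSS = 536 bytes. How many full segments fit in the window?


Given: RWND = 32768 bytes, MSS = 536 bytes
Full segments = floor(RWND / MSS)
Full segments = floor(32768 / 536)
Full segments = floor(61.1343) = 61

61


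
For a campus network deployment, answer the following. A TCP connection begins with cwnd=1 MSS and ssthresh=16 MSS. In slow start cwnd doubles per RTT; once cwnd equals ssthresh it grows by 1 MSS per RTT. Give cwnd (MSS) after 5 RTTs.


RTT 0: cwnd = 1 MSS (initial)
RTT 1: cwnd = 2 MSS (slow start, doubled)
RTT 2: cwnd = 4 MSS (slow start, doubled)
RTT 3: cwnd = 8 MSS (slow start, doubled)
RTT 4: cwnd = 16 MSS (slow start, doubled)
RTT 5: cwnd = 17 MSS (congestion avoidance, +1)

17


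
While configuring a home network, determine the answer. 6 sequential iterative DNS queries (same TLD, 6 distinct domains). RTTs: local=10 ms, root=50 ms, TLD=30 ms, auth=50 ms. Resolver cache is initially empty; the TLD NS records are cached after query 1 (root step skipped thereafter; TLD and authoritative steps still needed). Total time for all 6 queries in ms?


Lookup 1 (cold cache): local + root + TLD + auth = 10 + 50 + 30 + 50 = 140 ms
Lookups 2..6 (TLD NS cached -> skip root; new domain -> still ask TLD and auth): local + TLD + auth = 10 + 30 + 50 = 90 ms each
Remaining 5 lookups: 5 * 90 = 450 ms
Total = 140 + 450 = 590 ms

590


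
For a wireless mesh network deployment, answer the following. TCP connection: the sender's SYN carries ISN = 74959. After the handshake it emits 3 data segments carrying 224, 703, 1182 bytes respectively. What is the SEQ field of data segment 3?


The SYN occupies sequence number ISN = 74959, so the first data byte is ISN + 1 = 74960.
SEQ of data segment i = (ISN + 1) + sum of payload sizes of segments 1..i-1.
Segment 1: SEQ = 74960, payload = 224 bytes
Segment 2: SEQ = 75184, payload = 703 bytes
Segment 3: SEQ = 75887, payload = 1182 bytes
SEQ of segment 3 = 74960 + 224 + 703 = 75887

75887


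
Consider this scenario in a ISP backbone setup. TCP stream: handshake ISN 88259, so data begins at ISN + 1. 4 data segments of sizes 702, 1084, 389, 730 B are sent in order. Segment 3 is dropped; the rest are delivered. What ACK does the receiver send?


SYN uses sequence number 88259; first data byte = ISN + 1 = 88260.
Segment 1: SEQ = 88260, len = 702 B, covers [88260, 88961]
Segment 2: SEQ = 88962, len = 1084 B, covers [88962, 90045]
Segment 3: SEQ = 90046, len = 389 B, covers [90046, 90434] [LOST]
Segment 4: SEQ = 90435, len = 730 B, covers [90435, 91164]
In-order data received: bytes [88260, 90045] (segments 1..2).
Segment 3 missing -> gap begins at byte 90046; later segments buffered out of order.
Cumulative ACK = next expected in-order byte = 88260 + 702 + 1084 = 90046

90046


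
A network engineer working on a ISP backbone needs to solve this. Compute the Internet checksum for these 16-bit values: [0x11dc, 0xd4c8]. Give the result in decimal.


Given words: [0x11dc, 0xd4c8]
Step 1: Sum all words
Raw sum = 4572 + 54472 = 59044
One's complement = ~59044 & 0xFFFF = 6491

6491


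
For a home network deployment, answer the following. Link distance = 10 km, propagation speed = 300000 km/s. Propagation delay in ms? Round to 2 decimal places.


Given: distance = 10 km, speed = 300000 km/s
Delay = distance / speed = 10 / 300000 seconds
Delay in ms = 10 * 1000 / 300000
Delay = 0.0333 ms
Rounded to 2 dp = 0.03 ms

0.03


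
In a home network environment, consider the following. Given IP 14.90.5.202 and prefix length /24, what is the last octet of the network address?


Given: IP = 14.90.5.202, prefix = /24
Subnet mask = 255.255.255.0
Last octet of IP: 202
Last octet of mask: 0
Network last octet = 202 AND 0 = 0

0


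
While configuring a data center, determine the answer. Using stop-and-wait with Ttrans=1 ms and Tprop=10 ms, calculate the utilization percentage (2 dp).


Given: Ttrans = 1 ms, Tprop = 10 ms
RTT = 2 * Tprop = 2 * 10 = 20 ms
U = Ttrans / (Ttrans + RTT)
U = 1 / (1 + 20)
U = 1 / 21 = 0.047619
U% = 4.76%

4.76


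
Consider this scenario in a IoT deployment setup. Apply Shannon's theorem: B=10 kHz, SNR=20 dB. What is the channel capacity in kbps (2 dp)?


Given: B = 10 kHz, SNR = 20 dB
SNR linear = 10^(20/10) = 100
1 + SNR = 101
log2(101) = 6.6582114828
C = 10 * 1000 * 6.6582114828 = 66582.1148 bps
C = 66.582115 kbps -> 66.58 kbps (2 dp)

66.58


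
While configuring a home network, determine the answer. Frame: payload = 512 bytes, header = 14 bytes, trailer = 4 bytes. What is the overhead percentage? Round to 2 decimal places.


Given: payload = 512 B, header = 14 B, trailer = 4 B
Overhead bytes = header + trailer = 14 + 4 = 18
Total frame = payload + overhead = 512 + 18 = 530
Overhead % = 18 / 530 * 100 = 3.3962% -> 3.40% (2 dp)

3.40


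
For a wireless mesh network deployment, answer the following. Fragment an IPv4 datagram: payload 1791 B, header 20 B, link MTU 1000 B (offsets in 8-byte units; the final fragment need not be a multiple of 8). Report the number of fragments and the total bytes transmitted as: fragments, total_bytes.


Max data per non-final fragment = floor((MTU - header)/8)*8 = floor((1000 - 20)/8)*8 = floor(980/8)*8 = 976 B
Final fragment needs no 8-byte alignment: it can carry up to MTU - header = 980 B
Non-final fragments needed = ceil((payload - 980) / 976) = ceil(811/976) = ceil(0.8309) = 1
Number of fragments = 1 + 1 = 2
Fragment sizes (data): 1 * 976 B + 815 B (last, 815 <= 980 OK)
Total bytes sent = payload + n_frags * header = 1791 + 2*20 = 1791 + 40 = 1831 B

2, 1831


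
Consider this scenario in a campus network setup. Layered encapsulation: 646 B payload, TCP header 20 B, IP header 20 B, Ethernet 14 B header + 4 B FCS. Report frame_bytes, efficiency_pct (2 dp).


TCP segment = 646 + 20 = 666 B
IP packet = 666 + 20 = 686 B
Ethernet frame = 686 + 14 + 4 = 704 B
Efficiency = app / frame = 646 / 704 = 0.917614 = 91.7614% -> 91.76% (2 dp)

704, 91.76


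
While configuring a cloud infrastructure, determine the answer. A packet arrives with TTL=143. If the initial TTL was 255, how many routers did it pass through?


Given: initial TTL = 255, received TTL = 143
Hops = initial TTL - received TTL
Hops = 255 - 143 = 112

112


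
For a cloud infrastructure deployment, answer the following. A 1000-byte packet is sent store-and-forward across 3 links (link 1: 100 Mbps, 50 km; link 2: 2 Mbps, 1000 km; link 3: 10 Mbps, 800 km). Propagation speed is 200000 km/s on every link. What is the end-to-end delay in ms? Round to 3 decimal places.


Packet = 1000 bytes = 8000 bits. Store-and-forward: sum (t_trans + t_prop) per link.
Link 1: t_trans = 8000/(100*10^6) s = 0.0800 ms; t_prop = 50/200000 s = 0.2500 ms; subtotal = 0.3300 ms
Link 2: t_trans = 8000/(2*10^6) s = 4.0000 ms; t_prop = 1000/200000 s = 5.0000 ms; subtotal = 9.0000 ms
Link 3: t_trans = 8000/(10*10^6) s = 0.8000 ms; t_prop = 800/200000 s = 4.0000 ms; subtotal = 4.8000 ms
End-to-end = 0.3300 + 9.0000 + 4.8000 = 14.1300 ms -> 14.130 ms (3 dp)

14.130


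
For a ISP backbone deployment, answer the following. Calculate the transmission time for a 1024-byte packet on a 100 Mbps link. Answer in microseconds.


Given: packet = 1024 bytes, bandwidth = 100 Mbps
Packet in bits = 1024 * 8 = 8192 bits
Bandwidth = 100 * 10^6 = 100000000 bps
Time = 8192 / 100000000 seconds
Time in us = 8192 * 10^6 / 100000000 = 81.92

81.92


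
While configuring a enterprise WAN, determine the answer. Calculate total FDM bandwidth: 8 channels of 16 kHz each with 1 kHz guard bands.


Given: 8 channels, 16 kHz each, guard = 1 kHz
Channel bandwidth = 8 * 16 = 128 kHz
Guard bands = 7 gaps * 1 kHz = 7 kHz
Total = 128 + 7 = 135 kHz

135


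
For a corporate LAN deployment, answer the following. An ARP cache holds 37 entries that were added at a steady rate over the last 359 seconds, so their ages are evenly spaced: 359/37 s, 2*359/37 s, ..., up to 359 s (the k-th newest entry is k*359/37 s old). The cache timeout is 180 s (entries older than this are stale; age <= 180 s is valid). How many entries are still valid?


Ages are k * 359/37 s for k = 1..37 (spacing = 9.7027 s).
Entry k is valid iff k * 359/37 <= 180 iff k <= 37 * 180 / 359 = 18.5515
n_valid = floor(18.5515) = 18
(n_stale = 37 - 18 = 19)

18


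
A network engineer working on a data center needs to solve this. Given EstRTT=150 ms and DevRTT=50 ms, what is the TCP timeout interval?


Given: EstRTT = 150 ms, DevRTT = 50 ms
Timeout = EstRTT + 4 * DevRTT
4 * DevRTT = 4 * 50 = 200
Timeout = 150 + 200 = 350 ms

350


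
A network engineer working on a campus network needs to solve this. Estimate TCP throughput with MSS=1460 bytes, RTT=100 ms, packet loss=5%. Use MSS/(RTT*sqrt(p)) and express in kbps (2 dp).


Given: MSS = 1460 bytes, RTT = 100 ms, loss = 5%
RTT in seconds = 100 / 1000 = 0.1
Loss rate = 5% = 0.05
sqrt(loss) = sqrt(0.05) = 0.223606797750
Throughput (bytes/s) = 1460 / (0.1 * 0.223606797750) = 65293.1849
Throughput (kbps) = 65293.1849 * 8 / 1000 = 522.345480 -> 522.35 kbps (2 dp)

522.35


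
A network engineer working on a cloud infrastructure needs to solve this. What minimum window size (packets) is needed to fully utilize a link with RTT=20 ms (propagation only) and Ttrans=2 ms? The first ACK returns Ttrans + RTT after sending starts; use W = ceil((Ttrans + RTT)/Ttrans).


Given: Ttrans = 2 ms, RTT = 20 ms (= 2 * Tprop, Tprop = 10 ms)
Time until first ACK returns = Ttrans + RTT = 2 + 20 = 22 ms
Need W * Ttrans >= Ttrans + RTT  ->  W >= (Ttrans + RTT) / Ttrans
(Ttrans + RTT) / Ttrans = 22 / 2 = 11
W_min = ceil(11) = 11

11


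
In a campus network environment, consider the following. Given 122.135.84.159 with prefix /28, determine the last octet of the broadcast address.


Given: IP = 122.135.84.159, prefix = /28
Host bits = 32 - 28 = 4
Network last octet = 159 AND mask = 144
Host part size = 2^4 - 1 = 15
Broadcast last octet = 144 OR 15 = 159

159


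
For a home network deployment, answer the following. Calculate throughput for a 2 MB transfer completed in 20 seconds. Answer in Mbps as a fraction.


Given: file = 2 MB, time = 20 s
File in Mb = 2 * 8 = 16 Mb
Throughput = 16 / 20 Mbps
Throughput = 4/5 Mbps

4/5


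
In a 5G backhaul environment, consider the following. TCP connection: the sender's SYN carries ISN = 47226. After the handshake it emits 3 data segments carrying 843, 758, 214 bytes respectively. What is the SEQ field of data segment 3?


The SYN occupies sequence number ISN = 47226, so the first data byte is ISN + 1 = 47227.
SEQ of data segment i = (ISN + 1) + sum of payload sizes of segments 1..i-1.
Segment 1: SEQ = 47227, payload = 843 bytes
Segment 2: SEQ = 48070, payload = 758 bytes
Segment 3: SEQ = 48828, payload = 214 bytes
SEQ of segment 3 = 47227 + 843 + 758 = 48828

48828


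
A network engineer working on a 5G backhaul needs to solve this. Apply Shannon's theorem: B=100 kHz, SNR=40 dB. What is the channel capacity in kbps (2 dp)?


Given: B = 100 kHz, SNR = 40 dB
SNR linear = 10^(40/10) = 10000
1 + SNR = 10001
log2(10001) = 13.2878566418
C = 100 * 1000 * 13.2878566418 = 1328785.6642 bps
C = 1328.785664 kbps -> 1328.79 kbps (2 dp)

1328.79


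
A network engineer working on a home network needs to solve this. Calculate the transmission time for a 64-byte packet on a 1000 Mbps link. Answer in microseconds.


Given: packet = 64 bytes, bandwidth = 1000 Mbps
Packet in bits = 64 * 8 = 512 bits
Bandwidth = 1000 * 10^6 = 1000000000 bps
Time = 512 / 1000000000 seconds
Time in us = 512 * 10^6 / 1000000000 = 0.512

0.512


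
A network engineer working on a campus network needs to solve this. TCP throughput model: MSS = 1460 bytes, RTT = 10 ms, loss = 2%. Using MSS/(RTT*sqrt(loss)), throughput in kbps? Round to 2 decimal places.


Given: MSS = 1460 bytes, RTT = 10 ms, loss = 2%
RTT in seconds = 10 / 1000 = 0.01
Loss rate = 2% = 0.02
sqrt(loss) = sqrt(0.02) = 0.141421356237
Throughput (bytes/s) = 1460 / (0.01 * 0.141421356237) = 1032375.9005
Throughput (kbps) = 1032375.9005 * 8 / 1000 = 8259.007204 -> 8259.01 kbps (2 dp)

8259.01


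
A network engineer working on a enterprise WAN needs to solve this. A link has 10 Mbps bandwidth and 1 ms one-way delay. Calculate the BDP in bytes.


Given: bandwidth = 10 Mbps, delay = 1 ms
BDP in bits = 10 * 10^6 * 1 / 1000
BDP in bits = 10000
BDP in bytes = 10000 / 8 = 1250

1250


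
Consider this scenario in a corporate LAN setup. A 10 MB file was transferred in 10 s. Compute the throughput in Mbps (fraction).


Given: file = 10 MB, time = 10 s
File in Mb = 10 * 8 = 80 Mb
Throughput = 80 / 10 Mbps
Throughput = 8 Mbps

8


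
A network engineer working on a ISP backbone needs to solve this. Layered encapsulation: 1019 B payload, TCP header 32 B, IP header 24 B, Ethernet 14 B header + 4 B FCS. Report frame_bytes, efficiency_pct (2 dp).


TCP segment = 1019 + 32 = 1051 B
IP packet = 1051 + 24 = 1075 B
Ethernet frame = 1075 + 14 + 4 = 1093 B
Efficiency = app / frame = 1019 / 1093 = 0.932296 = 93.2296% -> 93.23% (2 dp)

1093, 93.23


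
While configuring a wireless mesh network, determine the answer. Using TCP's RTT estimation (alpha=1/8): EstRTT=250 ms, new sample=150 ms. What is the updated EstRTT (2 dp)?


Given: EstRTT = 250 ms, SampleRTT = 150 ms, alpha = 1/8
New EstRTT = (1 - alpha) * EstRTT + alpha * SampleRTT
(7/8) * 250 = 218.75
(1/8) * 150 = 18.75
New EstRTT = 218.75 + 18.75 = 237.5 ms -> 237.50 ms (2 dp)

237.50


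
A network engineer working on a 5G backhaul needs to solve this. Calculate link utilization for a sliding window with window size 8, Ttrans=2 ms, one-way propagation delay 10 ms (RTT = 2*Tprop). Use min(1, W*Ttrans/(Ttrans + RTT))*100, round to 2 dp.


Given: W = 8, Ttrans = 2 ms, RTT = 20 ms (= 2 * Tprop, Tprop = 10 ms)
Cycle time = Ttrans + RTT = 2 + 20 = 22 ms (first packet sent until its ACK returns)
W * Ttrans = 8 * 2 = 16 ms of sending per cycle
W * Ttrans / (Ttrans + RTT) = 16 / 22 = 0.727273
U = min(1, 0.727273) = 0.727273
U% = 72.73%

72.73


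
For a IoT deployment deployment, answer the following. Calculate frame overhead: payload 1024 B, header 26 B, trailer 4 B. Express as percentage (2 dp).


Given: payload = 1024 B, header = 26 B, trailer = 4 B
Overhead bytes = header + trailer = 26 + 4 = 30
Total frame = payload + overhead = 1024 + 30 = 1054
Overhead % = 30 / 1054 * 100 = 2.8463% -> 2.85% (2 dp)

2.85


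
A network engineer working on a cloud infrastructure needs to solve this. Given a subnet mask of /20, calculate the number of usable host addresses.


Given: subnet mask /20
Host bits = 32 - 20 = 12
Total addresses = 2^12 = 4096
Usable hosts = 4096 - 2 (network + broadcast) = 4094

4094


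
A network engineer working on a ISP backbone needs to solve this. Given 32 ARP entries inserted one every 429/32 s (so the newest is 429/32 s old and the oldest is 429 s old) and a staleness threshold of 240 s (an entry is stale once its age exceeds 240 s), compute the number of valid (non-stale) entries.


Ages are k * 429/32 s for k = 1..32 (spacing = 13.4062 s).
Entry k is valid iff k * 429/32 <= 240 iff k <= 32 * 240 / 429 = 17.9021
n_valid = floor(17.9021) = 17
(n_stale = 32 - 17 = 15)

17


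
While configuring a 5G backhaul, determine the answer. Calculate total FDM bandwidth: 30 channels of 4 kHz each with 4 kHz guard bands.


Given: 30 channels, 4 kHz each, guard = 4 kHz
Channel bandwidth = 30 * 4 = 120 kHz
Guard bands = 29 gaps * 4 kHz = 116 kHz
Total = 120 + 116 = 236 kHz

236


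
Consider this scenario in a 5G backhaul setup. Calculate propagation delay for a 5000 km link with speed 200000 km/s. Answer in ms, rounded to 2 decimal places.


Given: distance = 5000 km, speed = 200000 km/s
Delay = distance / speed = 5000 / 200000 seconds
Delay in ms = 5000 * 1000 / 200000
Delay = 25.0000 ms
Rounded to 2 dp = 25.00 ms

25.00


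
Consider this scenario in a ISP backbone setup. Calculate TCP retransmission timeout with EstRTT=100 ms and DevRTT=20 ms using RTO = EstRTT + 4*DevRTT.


Given: EstRTT = 100 ms, DevRTT = 20 ms
Timeout = EstRTT + 4 * DevRTT
4 * DevRTT = 4 * 20 = 80
Timeout = 100 + 80 = 180 ms

180


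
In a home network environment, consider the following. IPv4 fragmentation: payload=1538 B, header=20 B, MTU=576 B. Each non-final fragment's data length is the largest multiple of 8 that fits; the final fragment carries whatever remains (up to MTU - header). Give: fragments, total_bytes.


Max data per non-final fragment = floor((MTU - header)/8)*8 = floor((576 - 20)/8)*8 = floor(556/8)*8 = 552 B
Final fragment needs no 8-byte alignment: it can carry up to MTU - header = 556 B
Non-final fragments needed = ceil((payload - 556) / 552) = ceil(982/552) = ceil(1.7790) = 2
Number of fragments = 2 + 1 = 3
Fragment sizes (data): 2 * 552 B + 434 B (last, 434 <= 556 OK)
Total bytes sent = payload + n_frags * header = 1538 + 3*20 = 1538 + 60 = 1598 B

3, 1598


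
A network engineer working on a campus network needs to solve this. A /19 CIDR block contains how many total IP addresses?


Given: CIDR prefix /19
Host bits = 32 - 19 = 13
Total addresses = 2^13 = 8192

8192


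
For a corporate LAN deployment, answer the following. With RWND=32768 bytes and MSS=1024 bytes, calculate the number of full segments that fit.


Given: RWND = 32768 bytes, MSS = 1024 bytes
Full segments = floor(RWND / MSS)
Full segments = floor(32768 / 1024)
Full segments = floor(32.0) = 32

32


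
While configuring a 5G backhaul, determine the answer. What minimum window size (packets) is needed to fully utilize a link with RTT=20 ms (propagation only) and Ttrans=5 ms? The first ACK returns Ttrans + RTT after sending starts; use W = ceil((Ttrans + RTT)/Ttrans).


Given: Ttrans = 5 ms, RTT = 20 ms (= 2 * Tprop, Tprop = 10 ms)
Time until first ACK returns = Ttrans + RTT = 5 + 20 = 25 ms
Need W * Ttrans >= Ttrans + RTT  ->  W >= (Ttrans + RTT) / Ttrans
(Ttrans + RTT) / Ttrans = 25 / 5 = 5
W_min = ceil(5) = 5

5


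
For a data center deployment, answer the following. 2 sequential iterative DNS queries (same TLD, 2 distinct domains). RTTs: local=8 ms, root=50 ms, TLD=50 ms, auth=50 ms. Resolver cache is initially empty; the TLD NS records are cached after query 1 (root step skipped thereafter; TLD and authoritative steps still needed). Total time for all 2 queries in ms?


Lookup 1 (cold cache): local + root + TLD + auth = 8 + 50 + 50 + 50 = 158 ms
Lookups 2..2 (TLD NS cached -> skip root; new domain -> still ask TLD and auth): local + TLD + auth = 8 + 50 + 50 = 108 ms each
Remaining 1 lookups: 1 * 108 = 108 ms
Total = 158 + 108 = 266 ms

266


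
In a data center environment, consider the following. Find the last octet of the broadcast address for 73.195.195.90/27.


Given: IP = 73.195.195.90, prefix = /27
Host bits = 32 - 27 = 5
Network last octet = 90 AND mask = 64
Host part size = 2^5 - 1 = 31
Broadcast last octet = 64 OR 31 = 95

95


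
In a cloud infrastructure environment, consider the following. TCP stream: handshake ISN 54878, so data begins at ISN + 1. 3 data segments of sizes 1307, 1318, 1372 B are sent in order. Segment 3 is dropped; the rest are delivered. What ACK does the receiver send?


SYN uses sequence number 54878; first data byte = ISN + 1 = 54879.
Segment 1: SEQ = 54879, len = 1307 B, covers [54879, 56185]
Segment 2: SEQ = 56186, len = 1318 B, covers [56186, 57503]
Segment 3: SEQ = 57504, len = 1372 B, covers [57504, 58875] [LOST]
In-order data received: bytes [54879, 57503] (segments 1..2).
Segment 3 missing -> gap begins at byte 57504.
Cumulative ACK = next expected in-order byte = 54879 + 1307 + 1318 = 57504

57504


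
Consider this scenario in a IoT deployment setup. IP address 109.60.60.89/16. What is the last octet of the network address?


Given: IP = 109.60.60.89, prefix = /16
Subnet mask = 255.255.0.0
Last octet of IP: 89
Last octet of mask: 0
Network last octet = 89 AND 0 = 0

0


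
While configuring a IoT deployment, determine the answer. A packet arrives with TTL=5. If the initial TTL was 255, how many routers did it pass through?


Given: initial TTL = 255, received TTL = 5
Hops = initial TTL - received TTL
Hops = 255 - 5 = 250

250


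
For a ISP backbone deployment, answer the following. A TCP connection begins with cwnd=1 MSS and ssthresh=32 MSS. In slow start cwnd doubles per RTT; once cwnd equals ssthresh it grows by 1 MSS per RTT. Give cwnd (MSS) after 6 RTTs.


RTT 0: cwnd = 1 MSS (initial)
RTT 1: cwnd = 2 MSS (slow start, doubled)
RTT 2: cwnd = 4 MSS (slow start, doubled)
RTT 3: cwnd = 8 MSS (slow start, doubled)
RTT 4: cwnd = 16 MSS (slow start, doubled)
RTT 5: cwnd = 32 MSS (slow start, doubled)
RTT 6: cwnd = 33 MSS (congestion avoidance, +1)

33


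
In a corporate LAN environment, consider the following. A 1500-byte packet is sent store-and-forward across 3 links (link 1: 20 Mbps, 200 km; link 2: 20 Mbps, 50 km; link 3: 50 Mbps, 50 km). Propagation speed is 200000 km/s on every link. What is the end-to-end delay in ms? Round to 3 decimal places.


Packet = 1500 bytes = 12000 bits. Store-and-forward: sum (t_trans + t_prop) per link.
Link 1: t_trans = 12000/(20*10^6) s = 0.6000 ms; t_prop = 200/200000 s = 1.0000 ms; subtotal = 1.6000 ms
Link 2: t_trans = 12000/(20*10^6) s = 0.6000 ms; t_prop = 50/200000 s = 0.2500 ms; subtotal = 0.8500 ms
Link 3: t_trans = 12000/(50*10^6) s = 0.2400 ms; t_prop = 50/200000 s = 0.2500 ms; subtotal = 0.4900 ms
End-to-end = 1.6000 + 0.8500 + 0.4900 = 2.9400 ms -> 2.940 ms (3 dp)

2.940


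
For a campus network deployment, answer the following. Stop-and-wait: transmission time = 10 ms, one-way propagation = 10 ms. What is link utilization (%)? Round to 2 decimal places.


Given: Ttrans = 10 ms, Tprop = 10 ms
RTT = 2 * Tprop = 2 * 10 = 20 ms
U = Ttrans / (Ttrans + RTT)
U = 10 / (10 + 20)
U = 10 / 30 = 0.333333
U% = 33.33%

33.33


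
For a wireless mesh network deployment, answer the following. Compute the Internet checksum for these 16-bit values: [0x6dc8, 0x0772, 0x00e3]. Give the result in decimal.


Given words: [0x6dc8, 0x0772, 0x00e3]
Step 1: Sum all words
Raw sum = 28104 + 1906 + 227 = 30237
One's complement = ~30237 & 0xFFFF = 35298

35298


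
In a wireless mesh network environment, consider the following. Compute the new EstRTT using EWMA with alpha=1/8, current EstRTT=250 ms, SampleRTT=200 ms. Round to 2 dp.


Given: EstRTT = 250 ms, SampleRTT = 200 ms, alpha = 1/8
New EstRTT = (1 - alpha) * EstRTT + alpha * SampleRTT
(7/8) * 250 = 218.75
(1/8) * 200 = 25
New EstRTT = 218.75 + 25 = 243.75 ms -> 243.75 ms (2 dp)

243.75


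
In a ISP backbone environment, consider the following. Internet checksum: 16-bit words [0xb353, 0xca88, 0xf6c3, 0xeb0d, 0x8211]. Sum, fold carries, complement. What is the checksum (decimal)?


Given words: [0xb353, 0xca88, 0xf6c3, 0xeb0d, 0x8211]
Step 1: Sum all words
Raw sum = 45907 + 51848 + 63171 + 60173 + 33297 = 254396
Step 2: Fold carry: (57788 + 3) = 57791
One's complement = ~57791 & 0xFFFF = 7744

7744


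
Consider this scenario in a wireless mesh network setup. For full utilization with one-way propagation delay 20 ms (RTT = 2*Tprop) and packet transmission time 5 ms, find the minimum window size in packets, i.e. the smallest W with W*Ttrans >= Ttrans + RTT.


Given: Ttrans = 5 ms, RTT = 40 ms (= 2 * Tprop, Tprop = 20 ms)
Time until first ACK returns = Ttrans + RTT = 5 + 40 = 45 ms
Need W * Ttrans >= Ttrans + RTT  ->  W >= (Ttrans + RTT) / Ttrans
(Ttrans + RTT) / Ttrans = 45 / 5 = 9
W_min = ceil(9) = 9

9


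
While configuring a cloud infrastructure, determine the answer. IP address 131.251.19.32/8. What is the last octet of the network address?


Given: IP = 131.251.19.32, prefix = /8
Subnet mask = 255.0.0.0
Last octet of IP: 32
Last octet of mask: 0
Network last octet = 32 AND 0 = 0

0


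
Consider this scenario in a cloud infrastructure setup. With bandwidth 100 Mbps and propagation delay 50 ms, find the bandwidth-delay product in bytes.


Given: bandwidth = 100 Mbps, delay = 50 ms
BDP in bits = 100 * 10^6 * 50 / 1000
BDP in bits = 5000000
BDP in bytes = 5000000 / 8 = 625000

625000


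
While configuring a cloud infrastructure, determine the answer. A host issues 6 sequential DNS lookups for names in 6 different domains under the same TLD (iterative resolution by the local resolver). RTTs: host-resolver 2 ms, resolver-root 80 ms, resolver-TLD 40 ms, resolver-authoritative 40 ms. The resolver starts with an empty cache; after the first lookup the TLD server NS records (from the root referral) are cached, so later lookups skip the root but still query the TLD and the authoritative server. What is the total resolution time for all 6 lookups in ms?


Lookup 1 (cold cache): local + root + TLD + auth = 2 + 80 + 40 + 40 = 162 ms
Lookups 2..6 (TLD NS cached -> skip root; new domain -> still ask TLD and auth): local + TLD + auth = 2 + 40 + 40 = 82 ms each
Remaining 5 lookups: 5 * 82 = 410 ms
Total = 162 + 410 = 572 ms

572


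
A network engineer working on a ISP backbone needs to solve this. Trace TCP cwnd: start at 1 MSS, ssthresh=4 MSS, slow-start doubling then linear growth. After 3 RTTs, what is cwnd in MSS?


RTT 0: cwnd = 1 MSS (initial)
RTT 1: cwnd = 2 MSS (slow start, doubled)
RTT 2: cwnd = 4 MSS (slow start, doubled)
RTT 3: cwnd = 5 MSS (congestion avoidance, +1)

5


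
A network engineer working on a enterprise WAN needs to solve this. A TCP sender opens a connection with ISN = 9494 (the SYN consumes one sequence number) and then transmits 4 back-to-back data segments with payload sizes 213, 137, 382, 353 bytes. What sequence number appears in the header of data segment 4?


The SYN occupies sequence number ISN = 9494, so the first data byte is ISN + 1 = 9495.
SEQ of data segment i = (ISN + 1) + sum of payload sizes of segments 1..i-1.
Segment 1: SEQ = 9495, payload = 213 bytes
Segment 2: SEQ = 9708, payload = 137 bytes
Segment 3: SEQ = 9845, payload = 382 bytes
Segment 4: SEQ = 10227, payload = 353 bytes
SEQ of segment 4 = 9495 + 213 + 137 + 382 = 10227

10227


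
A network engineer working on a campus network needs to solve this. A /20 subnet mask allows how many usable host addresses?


Given: subnet mask /20
Host bits = 32 - 20 = 12
Total addresses = 2^12 = 4096
Usable hosts = 4096 - 2 (network + broadcast) = 4094

4094


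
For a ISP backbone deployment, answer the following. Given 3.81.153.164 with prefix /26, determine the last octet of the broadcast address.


Given: IP = 3.81.153.164, prefix = /26
Host bits = 32 - 26 = 6
Network last octet = 164 AND mask = 128
Host part size = 2^6 - 1 = 63
Broadcast last octet = 128 OR 63 = 191

191


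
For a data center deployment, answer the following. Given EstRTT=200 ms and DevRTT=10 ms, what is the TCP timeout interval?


Given: EstRTT = 200 ms, DevRTT = 10 ms
Timeout = EstRTT + 4 * DevRTT
4 * DevRTT = 4 * 10 = 40
Timeout = 200 + 40 = 240 ms

240


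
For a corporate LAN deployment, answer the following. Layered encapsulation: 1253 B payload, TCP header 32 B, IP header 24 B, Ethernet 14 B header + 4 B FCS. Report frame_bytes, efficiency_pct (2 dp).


TCP segment = 1253 + 32 = 1285 B
IP packet = 1285 + 24 = 1309 B
Ethernet frame = 1309 + 14 + 4 = 1327 B
Efficiency = app / frame = 1253 / 1327 = 0.944235 = 94.4235% -> 94.42% (2 dp)

1327, 94.42


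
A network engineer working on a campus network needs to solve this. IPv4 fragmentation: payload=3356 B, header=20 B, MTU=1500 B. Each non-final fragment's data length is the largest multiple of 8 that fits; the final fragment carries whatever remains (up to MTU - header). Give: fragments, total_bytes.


Max data per non-final fragment = floor((MTU - header)/8)*8 = floor((1500 - 20)/8)*8 = floor(1480/8)*8 = 1480 B
Final fragment needs no 8-byte alignment: it can carry up to MTU - header = 1480 B
Non-final fragments needed = ceil((payload - 1480) / 1480) = ceil(1876/1480) = ceil(1.2676) = 2
Number of fragments = 2 + 1 = 3
Fragment sizes (data): 2 * 1480 B + 396 B (last, 396 <= 1480 OK)
Total bytes sent = payload + n_frags * header = 3356 + 3*20 = 3356 + 60 = 3416 B

3, 3416


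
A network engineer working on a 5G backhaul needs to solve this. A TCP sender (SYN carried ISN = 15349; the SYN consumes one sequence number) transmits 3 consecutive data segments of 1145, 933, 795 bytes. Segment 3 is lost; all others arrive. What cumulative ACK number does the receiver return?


SYN uses sequence number 15349; first data byte = ISN + 1 = 15350.
Segment 1: SEQ = 15350, len = 1145 B, covers [15350, 16494]
Segment 2: SEQ = 16495, len = 933 B, covers [16495, 17427]
Segment 3: SEQ = 17428, len = 795 B, covers [17428, 18222] [LOST]
In-order data received: bytes [15350, 17427] (segments 1..2).
Segment 3 missing -> gap begins at byte 17428.
Cumulative ACK = next expected in-order byte = 15350 + 1145 + 933 = 17428

17428
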